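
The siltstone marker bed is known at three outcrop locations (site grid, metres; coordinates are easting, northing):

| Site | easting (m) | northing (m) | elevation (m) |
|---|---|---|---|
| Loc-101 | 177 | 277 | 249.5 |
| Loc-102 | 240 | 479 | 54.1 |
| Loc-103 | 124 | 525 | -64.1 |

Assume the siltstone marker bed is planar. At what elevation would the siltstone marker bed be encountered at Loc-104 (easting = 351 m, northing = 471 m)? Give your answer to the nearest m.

Two edge vectors: Loc-101→Loc-102 = (63, 202, -195.4), Loc-101→Loc-103 = (-53, 248, -313.6).
Normal n = (Loc-101→Loc-102) × (Loc-101→Loc-103) = (-14888, 30113, 26330).
So ∂z/∂easting = −n_x/n_z = 0.56544 and ∂z/∂northing = −n_y/n_z = −1.14368.
Intercept c from Loc-101: 249.5 − 100.08 + 316.80 = 466.22.
At (351, 471): z = 198.5 − 538.7 + 466.22 = 126.0 m.

126 m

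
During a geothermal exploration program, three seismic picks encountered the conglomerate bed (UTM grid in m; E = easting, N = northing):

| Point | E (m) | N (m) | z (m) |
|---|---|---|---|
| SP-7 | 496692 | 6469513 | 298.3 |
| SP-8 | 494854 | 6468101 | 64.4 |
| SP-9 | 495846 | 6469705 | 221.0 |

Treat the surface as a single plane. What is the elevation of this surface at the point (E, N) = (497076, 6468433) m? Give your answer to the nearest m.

Let the plane be z = a·E + b·N + c.
SP-8−SP-7: −1838a − 1412b = −233.9;  SP-9−SP-7: −846a + 192b = −77.3.
Solving gives a = 0.09955514, b = 0.03606066.
Then c = 298.3 − a·496692 − b·6469513 = −282444.87.
At (497076, 6468433): z = 49486.5 + 233256.0 − 282444.87 = 297.6 m.

298 m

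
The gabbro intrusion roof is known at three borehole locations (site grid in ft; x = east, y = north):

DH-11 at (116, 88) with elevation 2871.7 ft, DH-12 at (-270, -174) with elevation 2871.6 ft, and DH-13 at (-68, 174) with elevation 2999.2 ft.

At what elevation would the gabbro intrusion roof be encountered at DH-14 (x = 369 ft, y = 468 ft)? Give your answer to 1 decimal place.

Two edge vectors: DH-11→DH-12 = (-386, -262, -0.1), DH-11→DH-13 = (-184, 86, 127.5).
Normal n = (DH-11→DH-12) × (DH-11→DH-13) = (-33396.4, 49233.4, -81404).
So ∂z/∂x = −n_x/n_z = −0.41026 and ∂z/∂y = −n_y/n_z = 0.60480.
Intercept c from DH-11: 2871.7 + 47.59 − 53.22 = 2866.07.
At (369, 468): z = −151.4 + 283.0 + 2866.07 = 2997.7 ft.

2997.7 ft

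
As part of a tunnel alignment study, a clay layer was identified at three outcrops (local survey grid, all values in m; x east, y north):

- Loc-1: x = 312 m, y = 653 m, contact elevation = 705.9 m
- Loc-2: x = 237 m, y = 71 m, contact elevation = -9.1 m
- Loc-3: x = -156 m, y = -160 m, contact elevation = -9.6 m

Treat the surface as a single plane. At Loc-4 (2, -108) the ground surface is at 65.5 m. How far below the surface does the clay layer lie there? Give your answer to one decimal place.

Let the plane be z = a·x + b·y + c.
Loc-2−Loc-1: −75a − 582b = −715;  Loc-3−Loc-1: −468a − 813b = −715.5.
Solving gives a = −0.77991, b = 1.32903.
Then c = 705.9 − a·312 − b·653 = 81.38.
At (2, -108): z_contact = −1.56 − 143.53 + 81.38 = -63.72 m.
Depth below ground = 65.5 − (-63.72) = 129.2 m.

129.2 m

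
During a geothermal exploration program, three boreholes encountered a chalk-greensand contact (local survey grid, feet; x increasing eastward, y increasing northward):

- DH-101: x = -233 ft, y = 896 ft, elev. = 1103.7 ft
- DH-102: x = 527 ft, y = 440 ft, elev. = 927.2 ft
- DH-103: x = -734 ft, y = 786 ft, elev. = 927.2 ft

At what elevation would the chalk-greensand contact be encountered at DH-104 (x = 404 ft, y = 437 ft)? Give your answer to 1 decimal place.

Two edge vectors: DH-101→DH-102 = (760, -456, -176.5), DH-101→DH-103 = (-501, -110, -176.5).
Normal n = (DH-101→DH-102) × (DH-101→DH-103) = (61069, 222566.5, -312056).
So ∂z/∂x = −n_x/n_z = 0.19570 and ∂z/∂y = −n_y/n_z = 0.71323.
Intercept c from DH-101: 1103.7 + 45.60 − 639.05 = 510.25.
At (404, 437): z = 79.1 + 311.7 + 510.25 = 901.0 ft.

901.0 ft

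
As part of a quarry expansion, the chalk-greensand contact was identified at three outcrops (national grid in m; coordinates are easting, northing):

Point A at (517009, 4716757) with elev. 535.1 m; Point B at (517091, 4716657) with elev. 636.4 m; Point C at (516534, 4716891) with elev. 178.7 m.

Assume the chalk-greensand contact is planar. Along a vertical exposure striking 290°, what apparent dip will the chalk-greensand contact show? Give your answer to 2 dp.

36.68°

Let the plane be z = a·easting + b·northing + c.
Point B−Point A: 82a − 100b = 101.3;  Point C−Point A: −475a + 134b = −356.4.
Solving gives a = 0.60434, b = −0.51744.
Unit vector along 290° is (sin 290°, cos 290°) = (-0.9397, 0.3420).
Slope in that direction = a·(-0.9397) + b·(0.3420) = −0.74487.
Apparent dip = arctan|0.74487| = 36.68° (true dip is 38.5°, so apparent ≤ true as expected).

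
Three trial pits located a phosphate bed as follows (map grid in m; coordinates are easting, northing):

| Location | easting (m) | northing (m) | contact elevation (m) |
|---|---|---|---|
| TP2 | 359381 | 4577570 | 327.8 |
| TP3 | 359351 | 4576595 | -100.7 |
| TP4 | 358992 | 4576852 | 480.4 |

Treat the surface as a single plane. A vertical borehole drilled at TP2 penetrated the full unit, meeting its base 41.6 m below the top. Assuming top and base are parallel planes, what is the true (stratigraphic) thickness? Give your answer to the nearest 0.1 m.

24.6 m

Two edge vectors: TP2→TP3 = (-30, -975, -428.5), TP2→TP4 = (-389, -718, 152.6).
Normal n = (TP2→TP3) × (TP2→TP4) = (-456448, 171264.5, -357735).
So ∂z/∂easting = −n_x/n_z = −1.27594 and ∂z/∂northing = −n_y/n_z = 0.47875.
|∇z| = √(a²+b²) = 1.36280, so dip δ = arctan(1.36280) = 53.73°.
True thickness = vertical thickness × cos δ = 41.6 × cos 53.73° = 24.6 m.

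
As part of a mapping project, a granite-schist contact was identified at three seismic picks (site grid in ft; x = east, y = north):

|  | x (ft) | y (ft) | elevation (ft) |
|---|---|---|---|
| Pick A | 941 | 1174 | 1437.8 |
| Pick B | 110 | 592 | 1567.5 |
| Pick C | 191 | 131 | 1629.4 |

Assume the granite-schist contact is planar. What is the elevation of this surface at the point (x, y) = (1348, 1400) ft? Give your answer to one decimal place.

1382.8 ft

Let the plane be z = a·x + b·y + c.
Pick B−Pick A: −831a − 582b = 129.7;  Pick C−Pick A: −750a − 1043b = 191.6.
Solving gives a = −0.055240, b = −0.143979.
Then c = 1437.8 − a·941 − b·1174 = 1658.81.
At (1348, 1400): z = −74.5 − 201.6 + 1658.81 = 1382.8 ft.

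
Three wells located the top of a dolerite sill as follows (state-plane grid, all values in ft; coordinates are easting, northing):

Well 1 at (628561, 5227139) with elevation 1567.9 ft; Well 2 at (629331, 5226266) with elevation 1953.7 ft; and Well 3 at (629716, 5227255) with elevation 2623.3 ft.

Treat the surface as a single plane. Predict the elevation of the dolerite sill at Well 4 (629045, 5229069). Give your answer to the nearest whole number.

2639 ft

Let the plane be z = a·easting + b·northing + c.
Well 2−Well 1: 770a − 873b = 385.8;  Well 3−Well 1: 1155a + 116b = 1055.4.
Solving gives a = 0.88018057, b = 0.33440898.
Then c = 1567.9 − a·628561 − b·5227139 = −2299681.50.
At (629045, 5229069): z = 553673.2 + 1748647.6 − 2299681.50 = 2639.3 ft.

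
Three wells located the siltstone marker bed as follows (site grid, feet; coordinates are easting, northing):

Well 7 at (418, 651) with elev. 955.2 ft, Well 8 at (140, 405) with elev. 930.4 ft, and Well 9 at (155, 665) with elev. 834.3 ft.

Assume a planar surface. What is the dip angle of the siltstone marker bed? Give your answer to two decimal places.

30.55°

Two edge vectors: Well 7→Well 8 = (-278, -246, -24.8), Well 7→Well 9 = (-263, 14, -120.9).
Normal n = (Well 7→Well 8) × (Well 7→Well 9) = (30088.6, -27087.8, -68590).
So ∂z/∂easting = −n_x/n_z = 0.43867 and ∂z/∂northing = −n_y/n_z = −0.39492.
Gradient magnitude |∇z| = √(a² + b²) = √(0.19243 + 0.15596) = 0.59025.
True dip = arctan(0.59025) = 30.55°, dipping toward NW (azimuth ≈ 312°).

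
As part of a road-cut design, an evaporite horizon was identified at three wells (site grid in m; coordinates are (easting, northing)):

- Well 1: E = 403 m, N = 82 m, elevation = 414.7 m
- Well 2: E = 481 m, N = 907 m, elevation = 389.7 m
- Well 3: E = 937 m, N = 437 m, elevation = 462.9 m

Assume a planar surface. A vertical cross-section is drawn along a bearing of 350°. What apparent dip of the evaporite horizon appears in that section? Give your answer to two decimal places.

3.51°

Two edge vectors: Well 1→Well 2 = (78, 825, -25), Well 1→Well 3 = (534, 355, 48.2).
Normal n = (Well 1→Well 2) × (Well 1→Well 3) = (48640, -17109.6, -412860).
So ∂z/∂E = −n_x/n_z = 0.11781 and ∂z/∂N = −n_y/n_z = −0.04144.
Unit vector along 350° is (sin 350°, cos 350°) = (-0.1736, 0.9848).
Slope in that direction = a·(-0.1736) + b·(0.9848) = −0.06127.
Apparent dip = arctan|0.06127| = 3.51° (true dip is 7.1°, so apparent ≤ true as expected).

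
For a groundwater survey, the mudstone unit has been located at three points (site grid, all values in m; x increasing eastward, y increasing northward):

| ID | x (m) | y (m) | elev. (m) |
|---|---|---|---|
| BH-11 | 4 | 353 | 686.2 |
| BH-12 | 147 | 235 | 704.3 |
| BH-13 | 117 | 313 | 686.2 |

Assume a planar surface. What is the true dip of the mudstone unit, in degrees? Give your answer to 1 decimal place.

Let the plane be z = a·x + b·y + c.
BH-12−BH-11: 143a − 118b = 18.1;  BH-13−BH-11: 113a − 40b = 0.
Solving gives a = −0.09509, b = −0.26862.
Gradient magnitude |∇z| = √(a² + b²) = √(0.00904 + 0.07216) = 0.28496.
True dip = arctan(0.28496) = 15.9°, dipping toward NNE (azimuth ≈ 019°).

15.9°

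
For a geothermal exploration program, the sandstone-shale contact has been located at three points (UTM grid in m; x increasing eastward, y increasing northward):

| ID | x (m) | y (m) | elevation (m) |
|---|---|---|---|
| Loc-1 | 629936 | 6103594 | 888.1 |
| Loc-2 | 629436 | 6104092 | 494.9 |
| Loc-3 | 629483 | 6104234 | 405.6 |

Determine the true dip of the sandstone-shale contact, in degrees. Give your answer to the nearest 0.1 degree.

34.2°

Let the plane be z = a·x + b·y + c.
Loc-2−Loc-1: −500a + 498b = −393.2;  Loc-3−Loc-1: −453a + 640b = −482.5.
Solving gives a = 0.12036, b = −0.66871.
Gradient magnitude |∇z| = √(a² + b²) = √(0.01449 + 0.44718) = 0.67946.
True dip = arctan(0.67946) = 34.2°, dipping toward N (azimuth ≈ 350°).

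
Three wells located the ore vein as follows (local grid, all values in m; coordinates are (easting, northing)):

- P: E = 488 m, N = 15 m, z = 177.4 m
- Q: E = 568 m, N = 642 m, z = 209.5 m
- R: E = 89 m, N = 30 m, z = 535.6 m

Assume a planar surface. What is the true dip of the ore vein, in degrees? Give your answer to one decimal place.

Let the plane be z = a·E + b·N + c.
Q−P: 80a + 627b = 32.1;  R−P: −399a + 15b = 358.2.
Solving gives a = −0.89154, b = 0.16495.
Gradient magnitude |∇z| = √(a² + b²) = √(0.79485 + 0.02721) = 0.90667.
True dip = arctan(0.90667) = 42.2°, dipping toward E (azimuth ≈ 100°).

42.2°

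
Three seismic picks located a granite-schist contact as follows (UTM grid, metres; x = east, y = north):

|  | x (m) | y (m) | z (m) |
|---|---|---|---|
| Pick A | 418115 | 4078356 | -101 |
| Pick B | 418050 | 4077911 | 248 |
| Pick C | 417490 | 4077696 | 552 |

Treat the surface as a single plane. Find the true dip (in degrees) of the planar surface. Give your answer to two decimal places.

38.29°

Two edge vectors: Pick A→Pick B = (-65, -445, 349), Pick A→Pick C = (-625, -660, 653).
Normal n = (Pick A→Pick B) × (Pick A→Pick C) = (-60245, -175680, -235225).
So ∂z/∂x = −n_x/n_z = −0.25612 and ∂z/∂y = −n_y/n_z = −0.74686.
Gradient magnitude |∇z| = √(a² + b²) = √(0.06560 + 0.55780) = 0.78955.
True dip = arctan(0.78955) = 38.29°, dipping toward NNE (azimuth ≈ 019°).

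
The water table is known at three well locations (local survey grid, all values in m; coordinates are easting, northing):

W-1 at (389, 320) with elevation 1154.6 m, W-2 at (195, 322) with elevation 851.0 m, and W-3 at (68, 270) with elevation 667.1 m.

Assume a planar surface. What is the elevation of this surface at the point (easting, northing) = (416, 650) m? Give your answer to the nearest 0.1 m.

Two edge vectors: W-1→W-2 = (-194, 2, -303.6), W-1→W-3 = (-321, -50, -487.5).
Normal n = (W-1→W-2) × (W-1→W-3) = (-16155, 2880.6, 10342).
So ∂z/∂easting = −n_x/n_z = 1.56208 and ∂z/∂northing = −n_y/n_z = −0.27853.
Intercept c from W-1: 1154.6 − 607.65 + 89.13 = 636.08.
At (416, 650): z = 649.8 − 181.0 + 636.08 = 1104.9 m.

1104.9 m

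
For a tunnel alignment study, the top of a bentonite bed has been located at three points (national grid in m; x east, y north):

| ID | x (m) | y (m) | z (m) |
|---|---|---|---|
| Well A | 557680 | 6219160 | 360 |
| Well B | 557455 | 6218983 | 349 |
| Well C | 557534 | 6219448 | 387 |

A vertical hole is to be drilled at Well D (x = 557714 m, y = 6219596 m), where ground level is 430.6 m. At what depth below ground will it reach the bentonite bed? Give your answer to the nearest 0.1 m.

Let the plane be z = a·x + b·y + c.
Well B−Well A: −225a − 177b = −11;  Well C−Well A: −146a + 288b = 27.
Solving gives a = −0.017773218, b = 0.084739966.
Then c = 360 − a·557680 − b·6219160 = −516739.64.
At (557714, 6219596): z_contact = −9912.37 + 527048.35 − 516739.64 = 396.34 m.
Depth below ground = 430.6 − 396.34 = 34.3 m.

34.3 m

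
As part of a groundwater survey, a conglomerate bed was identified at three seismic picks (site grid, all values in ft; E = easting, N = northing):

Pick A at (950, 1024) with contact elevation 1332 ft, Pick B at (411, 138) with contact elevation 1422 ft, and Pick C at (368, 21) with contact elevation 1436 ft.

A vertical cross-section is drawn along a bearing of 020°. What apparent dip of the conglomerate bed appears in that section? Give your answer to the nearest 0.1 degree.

Two edge vectors: Pick A→Pick B = (-539, -886, 90), Pick A→Pick C = (-582, -1003, 104).
Normal n = (Pick A→Pick B) × (Pick A→Pick C) = (-1874, 3676, 24965).
So ∂z/∂E = −n_x/n_z = 0.07507 and ∂z/∂N = −n_y/n_z = −0.14725.
Unit vector along 020° is (sin 20°, cos 20°) = (0.3420, 0.9397).
Slope in that direction = a·(0.3420) + b·(0.9397) = −0.11269.
Apparent dip = arctan|0.11269| = 6.4° (true dip is 9.4°, so apparent ≤ true as expected).

6.4°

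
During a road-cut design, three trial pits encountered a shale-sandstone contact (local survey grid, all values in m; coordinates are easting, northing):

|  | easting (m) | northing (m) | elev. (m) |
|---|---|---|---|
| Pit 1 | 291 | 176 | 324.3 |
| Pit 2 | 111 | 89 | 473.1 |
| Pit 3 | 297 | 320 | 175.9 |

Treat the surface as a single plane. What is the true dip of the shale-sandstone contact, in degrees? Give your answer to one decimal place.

Two edge vectors: Pit 1→Pit 2 = (-180, -87, 148.8), Pit 1→Pit 3 = (6, 144, -148.4).
Normal n = (Pit 1→Pit 2) × (Pit 1→Pit 3) = (-8516.4, -25819.2, -25398).
So ∂z/∂easting = −n_x/n_z = −0.33532 and ∂z/∂northing = −n_y/n_z = −1.01658.
Gradient magnitude |∇z| = √(a² + b²) = √(0.11244 + 1.03344) = 1.07046.
True dip = arctan(1.07046) = 46.9°, dipping toward NNE (azimuth ≈ 018°).

46.9°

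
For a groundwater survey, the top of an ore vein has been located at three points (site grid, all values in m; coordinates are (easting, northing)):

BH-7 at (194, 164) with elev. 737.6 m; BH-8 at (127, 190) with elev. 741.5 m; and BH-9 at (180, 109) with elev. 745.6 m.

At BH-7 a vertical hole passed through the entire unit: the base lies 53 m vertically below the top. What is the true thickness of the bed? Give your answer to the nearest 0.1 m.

Let the plane be z = a·E + b·N + c.
BH-8−BH-7: −67a + 26b = 3.9;  BH-9−BH-7: −14a − 55b = 8.
Solving gives a = −0.10435, b = −0.11889.
|∇z| = √(a²+b²) = 0.15819, so dip δ = arctan(0.15819) = 8.99°.
True thickness = vertical thickness × cos δ = 53 × cos 8.99° = 52.3 m.

52.3 m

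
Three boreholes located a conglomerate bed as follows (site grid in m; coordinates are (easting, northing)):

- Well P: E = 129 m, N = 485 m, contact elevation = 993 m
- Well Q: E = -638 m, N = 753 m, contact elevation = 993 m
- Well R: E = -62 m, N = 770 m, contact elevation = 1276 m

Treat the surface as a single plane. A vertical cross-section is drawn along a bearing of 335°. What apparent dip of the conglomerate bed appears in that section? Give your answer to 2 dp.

44.53°

Two edge vectors: Well P→Well Q = (-767, 268, 0), Well P→Well R = (-191, 285, 283).
Normal n = (Well P→Well Q) × (Well P→Well R) = (75844, 217061, -167407).
So ∂z/∂E = −n_x/n_z = 0.45305 and ∂z/∂N = −n_y/n_z = 1.29661.
Unit vector along 335° is (sin 335°, cos 335°) = (-0.4226, 0.9063).
Slope in that direction = a·(-0.4226) + b·(0.9063) = 0.98366.
Apparent dip = arctan|0.98366| = 44.53° (true dip is 53.9°, so apparent ≤ true as expected).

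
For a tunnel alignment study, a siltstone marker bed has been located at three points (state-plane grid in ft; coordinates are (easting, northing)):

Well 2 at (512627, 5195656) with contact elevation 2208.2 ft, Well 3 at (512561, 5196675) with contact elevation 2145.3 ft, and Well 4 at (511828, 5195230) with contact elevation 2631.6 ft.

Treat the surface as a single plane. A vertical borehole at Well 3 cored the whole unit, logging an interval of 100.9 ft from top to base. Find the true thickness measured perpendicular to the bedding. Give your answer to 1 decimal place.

Two edge vectors: Well 2→Well 3 = (-66, 1019, -62.9), Well 2→Well 4 = (-799, -426, 423.4).
Normal n = (Well 2→Well 3) × (Well 2→Well 4) = (404649.2, 78201.5, 842297).
So ∂z/∂E = −n_x/n_z = −0.48041 and ∂z/∂N = −n_y/n_z = −0.09284.
|∇z| = √(a²+b²) = 0.48930, so dip δ = arctan(0.48930) = 26.07°.
True thickness = vertical thickness × cos δ = 100.9 × cos 26.07° = 90.6 ft.

90.6 ft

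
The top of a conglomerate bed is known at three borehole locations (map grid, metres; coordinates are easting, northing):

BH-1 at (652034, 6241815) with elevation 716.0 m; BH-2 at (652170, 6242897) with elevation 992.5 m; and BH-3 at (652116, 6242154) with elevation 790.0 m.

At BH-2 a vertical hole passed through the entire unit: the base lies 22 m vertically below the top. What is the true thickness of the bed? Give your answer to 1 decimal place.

20.2 m

Let the plane be z = a·easting + b·northing + c.
BH-2−BH-1: 136a + 1082b = 276.5;  BH-3−BH-1: 82a + 339b = 74.
Solving gives a = −0.32064, b = 0.29585.
|∇z| = √(a²+b²) = 0.43627, so dip δ = arctan(0.43627) = 23.57°.
True thickness = vertical thickness × cos δ = 22 × cos 23.57° = 20.2 m.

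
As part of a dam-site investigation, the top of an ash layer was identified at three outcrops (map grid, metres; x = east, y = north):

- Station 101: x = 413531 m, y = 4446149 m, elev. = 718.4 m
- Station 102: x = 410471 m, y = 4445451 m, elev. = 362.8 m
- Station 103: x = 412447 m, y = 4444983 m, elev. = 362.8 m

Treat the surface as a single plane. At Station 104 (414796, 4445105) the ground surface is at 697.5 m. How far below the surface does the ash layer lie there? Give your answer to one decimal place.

165.2 m

Let the plane be z = a·x + b·y + c.
Station 102−Station 101: −3060a − 698b = −355.6;  Station 103−Station 101: −1084a − 1166b = −355.6.
Solving gives a = 0.059196508, b = 0.249940811.
Then c = 718.4 − a·413531 − b·4446149 = −1135035.28.
At (414796, 4445105): z_contact = 24554.47 + 1111013.15 − 1135035.28 = 532.35 m.
Depth below ground = 697.5 − 532.35 = 165.2 m.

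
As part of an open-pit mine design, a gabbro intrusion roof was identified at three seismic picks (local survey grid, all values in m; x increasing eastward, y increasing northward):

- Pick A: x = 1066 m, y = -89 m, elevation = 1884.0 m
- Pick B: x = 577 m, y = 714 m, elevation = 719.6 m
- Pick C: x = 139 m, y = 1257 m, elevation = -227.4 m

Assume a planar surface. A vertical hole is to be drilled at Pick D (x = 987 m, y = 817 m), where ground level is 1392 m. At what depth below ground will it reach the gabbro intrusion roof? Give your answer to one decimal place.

Let the plane be z = a·x + b·y + c.
Pick B−Pick A: −489a + 803b = −1164.4;  Pick C−Pick A: −927a + 1346b = −2111.4.
Solving gives a = 1.487136, b = −0.544446.
Then c = 1884 − a·1066 − b·-89 = 250.26.
At (987, 817): z_contact = 1467.80 − 444.81 + 250.26 = 1273.25 m.
Depth below ground = 1392 − 1273.25 = 118.8 m.

118.8 m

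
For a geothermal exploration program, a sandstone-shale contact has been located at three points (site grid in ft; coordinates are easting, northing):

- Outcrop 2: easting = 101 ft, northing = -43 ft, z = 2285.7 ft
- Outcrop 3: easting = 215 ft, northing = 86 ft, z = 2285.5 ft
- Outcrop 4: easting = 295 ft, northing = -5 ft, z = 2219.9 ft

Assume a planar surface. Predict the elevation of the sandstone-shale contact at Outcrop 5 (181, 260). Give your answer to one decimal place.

Two edge vectors: Outcrop 2→Outcrop 3 = (114, 129, -0.2), Outcrop 2→Outcrop 4 = (194, 38, -65.8).
Normal n = (Outcrop 2→Outcrop 3) × (Outcrop 2→Outcrop 4) = (-8480.6, 7462.4, -20694).
So ∂z/∂easting = −n_x/n_z = −0.40981 and ∂z/∂northing = −n_y/n_z = 0.36061.
Intercept c from Outcrop 2: 2285.7 + 41.39 + 15.51 = 2342.60.
At (181, 260): z = −74.2 + 93.8 + 2342.60 = 2362.2 ft.

2362.2 ft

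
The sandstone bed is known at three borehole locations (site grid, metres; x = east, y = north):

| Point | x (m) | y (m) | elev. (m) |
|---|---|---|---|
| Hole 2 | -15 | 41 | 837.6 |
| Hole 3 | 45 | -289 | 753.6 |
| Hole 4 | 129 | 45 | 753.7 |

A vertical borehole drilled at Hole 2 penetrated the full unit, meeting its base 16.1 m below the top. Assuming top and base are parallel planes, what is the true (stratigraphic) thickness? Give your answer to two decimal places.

13.77 m

Two edge vectors: Hole 2→Hole 3 = (60, -330, -84), Hole 2→Hole 4 = (144, 4, -83.9).
Normal n = (Hole 2→Hole 3) × (Hole 2→Hole 4) = (28023, -7062, 47760).
So ∂z/∂x = −n_x/n_z = −0.58675 and ∂z/∂y = −n_y/n_z = 0.14786.
|∇z| = √(a²+b²) = 0.60509, so dip δ = arctan(0.60509) = 31.18°.
True thickness = vertical thickness × cos δ = 16.1 × cos 31.18° = 13.77 m.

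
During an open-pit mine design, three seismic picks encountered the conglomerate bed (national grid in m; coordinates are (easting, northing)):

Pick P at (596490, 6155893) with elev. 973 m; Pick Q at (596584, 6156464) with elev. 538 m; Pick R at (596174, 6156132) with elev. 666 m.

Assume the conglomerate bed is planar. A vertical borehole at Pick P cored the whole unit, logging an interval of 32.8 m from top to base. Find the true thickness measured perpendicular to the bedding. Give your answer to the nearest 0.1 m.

24.5 m

Let the plane be z = a·E + b·N + c.
Pick Q−Pick P: 94a + 571b = −435;  Pick R−Pick P: −316a + 239b = −307.
Solving gives a = 0.35156, b = −0.81970.
|∇z| = √(a²+b²) = 0.89191, so dip δ = arctan(0.89191) = 41.73°.
True thickness = vertical thickness × cos δ = 32.8 × cos 41.73° = 24.5 m.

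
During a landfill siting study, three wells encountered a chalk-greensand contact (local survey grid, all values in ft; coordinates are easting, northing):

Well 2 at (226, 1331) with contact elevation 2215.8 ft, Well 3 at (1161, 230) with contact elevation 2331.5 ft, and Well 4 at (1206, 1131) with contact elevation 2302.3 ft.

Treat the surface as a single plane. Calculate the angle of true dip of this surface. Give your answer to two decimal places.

5.07°

Two edge vectors: Well 2→Well 3 = (935, -1101, 115.7), Well 2→Well 4 = (980, -200, 86.5).
Normal n = (Well 2→Well 3) × (Well 2→Well 4) = (-72096.5, 32508.5, 891980).
So ∂z/∂easting = −n_x/n_z = 0.08083 and ∂z/∂northing = −n_y/n_z = −0.03645.
Gradient magnitude |∇z| = √(a² + b²) = √(0.00653 + 0.00133) = 0.08866.
True dip = arctan(0.08866) = 5.07°, dipping toward WNW (azimuth ≈ 294°).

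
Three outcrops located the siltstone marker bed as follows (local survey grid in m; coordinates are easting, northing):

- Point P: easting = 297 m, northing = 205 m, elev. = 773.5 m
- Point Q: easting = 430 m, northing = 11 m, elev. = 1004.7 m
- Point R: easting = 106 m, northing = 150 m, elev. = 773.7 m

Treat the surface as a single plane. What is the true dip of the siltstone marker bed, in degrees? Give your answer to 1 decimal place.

Two edge vectors: Point P→Point Q = (133, -194, 231.2), Point P→Point R = (-191, -55, 0.2).
Normal n = (Point P→Point Q) × (Point P→Point R) = (12677.2, -44185.8, -44369).
So ∂z/∂easting = −n_x/n_z = 0.28572 and ∂z/∂northing = −n_y/n_z = −0.99587.
Gradient magnitude |∇z| = √(a² + b²) = √(0.08164 + 0.99176) = 1.03605.
True dip = arctan(1.03605) = 46.0°, dipping toward NNW (azimuth ≈ 344°).

46.0°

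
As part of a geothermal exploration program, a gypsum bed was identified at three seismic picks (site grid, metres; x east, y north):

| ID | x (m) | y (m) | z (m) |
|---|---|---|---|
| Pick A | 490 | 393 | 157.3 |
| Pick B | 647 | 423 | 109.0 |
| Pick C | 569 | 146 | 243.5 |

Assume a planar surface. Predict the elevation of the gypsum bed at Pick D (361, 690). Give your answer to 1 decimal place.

Two edge vectors: Pick A→Pick B = (157, 30, -48.3), Pick A→Pick C = (79, -247, 86.2).
Normal n = (Pick A→Pick B) × (Pick A→Pick C) = (-9344.1, -17349.1, -41149).
So ∂z/∂x = −n_x/n_z = −0.22708 and ∂z/∂y = −n_y/n_z = −0.42162.
Intercept c from Pick A: 157.3 + 111.27 + 165.70 = 434.26.
At (361, 690): z = −82.0 − 290.9 + 434.26 = 61.4 m.

61.4 m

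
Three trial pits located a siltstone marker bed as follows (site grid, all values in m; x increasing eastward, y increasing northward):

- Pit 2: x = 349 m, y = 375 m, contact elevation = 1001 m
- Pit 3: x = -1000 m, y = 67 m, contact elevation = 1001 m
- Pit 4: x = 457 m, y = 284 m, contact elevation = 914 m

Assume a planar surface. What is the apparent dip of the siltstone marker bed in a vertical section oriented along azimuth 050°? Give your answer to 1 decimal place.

19.4°

Let the plane be z = a·x + b·y + c.
Pit 3−Pit 2: −1349a − 308b = 0;  Pit 4−Pit 2: 108a − 91b = −87.
Solving gives a = −0.17174, b = 0.75222.
Unit vector along 050° is (sin 50°, cos 50°) = (0.7660, 0.6428).
Slope in that direction = a·(0.7660) + b·(0.6428) = 0.35195.
Apparent dip = arctan|0.35195| = 19.4° (true dip is 37.7°, so apparent ≤ true as expected).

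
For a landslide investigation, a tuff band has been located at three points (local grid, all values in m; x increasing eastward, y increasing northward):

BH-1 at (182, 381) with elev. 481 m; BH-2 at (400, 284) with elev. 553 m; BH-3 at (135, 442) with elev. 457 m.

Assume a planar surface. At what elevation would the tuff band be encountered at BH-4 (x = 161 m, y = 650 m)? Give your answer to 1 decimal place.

Two edge vectors: BH-1→BH-2 = (218, -97, 72), BH-1→BH-3 = (-47, 61, -24).
Normal n = (BH-1→BH-2) × (BH-1→BH-3) = (-2064, 1848, 8739).
So ∂z/∂x = −n_x/n_z = 0.23618 and ∂z/∂y = −n_y/n_z = −0.21147.
Intercept c from BH-1: 481 − 42.99 + 80.57 = 518.58.
At (161, 650): z = 38.0 − 137.5 + 518.58 = 419.2 m.

419.2 m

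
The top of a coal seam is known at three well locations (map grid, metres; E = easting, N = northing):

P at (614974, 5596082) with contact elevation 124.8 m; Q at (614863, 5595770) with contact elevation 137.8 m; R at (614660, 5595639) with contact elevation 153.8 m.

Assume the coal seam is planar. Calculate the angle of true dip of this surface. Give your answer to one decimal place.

Let the plane be z = a·E + b·N + c.
Q−P: −111a − 312b = 13;  R−P: −314a − 443b = 29.
Solving gives a = −0.06740, b = −0.01769.
Gradient magnitude |∇z| = √(a² + b²) = √(0.00454 + 0.00031) = 0.06969.
True dip = arctan(0.06969) = 4.0°, dipping toward ENE (azimuth ≈ 075°).

4.0°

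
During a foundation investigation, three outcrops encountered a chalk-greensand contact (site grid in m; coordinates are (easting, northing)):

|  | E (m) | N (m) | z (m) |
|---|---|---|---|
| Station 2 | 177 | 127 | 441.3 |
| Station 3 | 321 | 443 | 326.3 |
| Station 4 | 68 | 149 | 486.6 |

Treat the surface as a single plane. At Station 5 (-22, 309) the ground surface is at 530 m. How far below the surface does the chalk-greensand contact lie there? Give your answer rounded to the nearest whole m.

Two edge vectors: Station 2→Station 3 = (144, 316, -115), Station 2→Station 4 = (-109, 22, 45.3).
Normal n = (Station 2→Station 3) × (Station 2→Station 4) = (16844.8, 6011.8, 37612).
So ∂z/∂E = −n_x/n_z = −0.44786 and ∂z/∂N = −n_y/n_z = −0.15984.
Intercept c from Station 2: 441.3 + 79.27 + 20.30 = 540.87.
At (-22, 309): z_contact = 9.9 − 49.4 + 540.87 = 501.3 m.
Depth below ground = 530 − 501.3 = 29 m.

29 m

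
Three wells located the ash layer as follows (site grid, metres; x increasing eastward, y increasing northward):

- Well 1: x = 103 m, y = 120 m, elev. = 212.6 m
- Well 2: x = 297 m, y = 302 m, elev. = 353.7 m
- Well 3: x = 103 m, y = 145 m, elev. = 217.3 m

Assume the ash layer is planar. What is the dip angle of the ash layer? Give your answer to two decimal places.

Two edge vectors: Well 1→Well 2 = (194, 182, 141.1), Well 1→Well 3 = (0, 25, 4.7).
Normal n = (Well 1→Well 2) × (Well 1→Well 3) = (-2672.1, -911.8, 4850).
So ∂z/∂x = −n_x/n_z = 0.55095 and ∂z/∂y = −n_y/n_z = 0.18800.
Gradient magnitude |∇z| = √(a² + b²) = √(0.30354 + 0.03534) = 0.58214.
True dip = arctan(0.58214) = 30.21°, dipping toward WSW (azimuth ≈ 251°).

30.21°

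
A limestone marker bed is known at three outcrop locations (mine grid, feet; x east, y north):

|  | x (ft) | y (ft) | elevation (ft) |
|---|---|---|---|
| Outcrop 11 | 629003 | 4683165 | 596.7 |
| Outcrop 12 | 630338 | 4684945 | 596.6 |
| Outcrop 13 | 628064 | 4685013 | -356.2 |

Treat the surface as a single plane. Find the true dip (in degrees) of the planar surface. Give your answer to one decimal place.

Two edge vectors: Outcrop 11→Outcrop 12 = (1335, 1780, -0.1), Outcrop 11→Outcrop 13 = (-939, 1848, -952.9).
Normal n = (Outcrop 11→Outcrop 12) × (Outcrop 11→Outcrop 13) = (-1695977.2, 1272215.4, 4138500).
So ∂z/∂x = −n_x/n_z = 0.40980 and ∂z/∂y = −n_y/n_z = −0.30741.
Gradient magnitude |∇z| = √(a² + b²) = √(0.16794 + 0.09450) = 0.51229.
True dip = arctan(0.51229) = 27.1°, dipping toward NW (azimuth ≈ 307°).

27.1°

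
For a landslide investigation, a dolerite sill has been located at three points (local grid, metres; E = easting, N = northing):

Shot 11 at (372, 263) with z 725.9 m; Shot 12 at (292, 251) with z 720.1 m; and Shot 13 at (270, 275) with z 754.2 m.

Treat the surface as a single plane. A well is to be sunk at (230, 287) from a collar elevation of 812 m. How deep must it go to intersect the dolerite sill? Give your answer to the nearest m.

37 m

Let the plane be z = a·E + b·N + c.
Shot 12−Shot 11: −80a − 12b = −5.8;  Shot 13−Shot 11: −102a + 12b = 28.3.
Solving gives a = −0.12363, b = 1.30751.
Then c = 725.9 − a·372 − b·263 = 428.01.
At (230, 287): z_contact = −28.4 + 375.3 + 428.01 = 774.8 m.
Depth below ground = 812 − 774.8 = 37 m.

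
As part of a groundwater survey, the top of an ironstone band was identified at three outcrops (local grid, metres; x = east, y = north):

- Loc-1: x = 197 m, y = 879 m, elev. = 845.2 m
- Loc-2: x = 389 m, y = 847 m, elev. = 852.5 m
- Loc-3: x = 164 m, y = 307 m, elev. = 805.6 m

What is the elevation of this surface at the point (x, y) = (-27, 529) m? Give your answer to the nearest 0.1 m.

811.0 m

Let the plane be z = a·x + b·y + c.
Loc-2−Loc-1: 192a − 32b = 7.3;  Loc-3−Loc-1: −33a − 572b = −39.6.
Solving gives a = 0.04909, b = 0.06640.
Then c = 845.2 − a·197 − b·879 = 777.17.
At (-27, 529): z = −1.3 + 35.1 + 777.17 = 811.0 m.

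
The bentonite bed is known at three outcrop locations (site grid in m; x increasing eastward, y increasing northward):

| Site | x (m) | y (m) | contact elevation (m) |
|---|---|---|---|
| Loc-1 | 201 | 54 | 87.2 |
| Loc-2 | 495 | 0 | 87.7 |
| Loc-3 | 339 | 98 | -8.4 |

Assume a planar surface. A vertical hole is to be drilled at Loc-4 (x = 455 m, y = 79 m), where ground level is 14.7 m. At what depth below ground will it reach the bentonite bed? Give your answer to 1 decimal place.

Two edge vectors: Loc-1→Loc-2 = (294, -54, 0.5), Loc-1→Loc-3 = (138, 44, -95.6).
Normal n = (Loc-1→Loc-2) × (Loc-1→Loc-3) = (5140.4, 28175.4, 20388).
So ∂z/∂x = −n_x/n_z = −0.25213 and ∂z/∂y = −n_y/n_z = −1.38196.
Intercept c from Loc-1: 87.2 + 50.68 + 74.63 = 212.50.
At (455, 79): z_contact = −114.72 − 109.17 + 212.50 = -11.39 m.
Depth below ground = 14.7 − (-11.39) = 26.1 m.

26.1 m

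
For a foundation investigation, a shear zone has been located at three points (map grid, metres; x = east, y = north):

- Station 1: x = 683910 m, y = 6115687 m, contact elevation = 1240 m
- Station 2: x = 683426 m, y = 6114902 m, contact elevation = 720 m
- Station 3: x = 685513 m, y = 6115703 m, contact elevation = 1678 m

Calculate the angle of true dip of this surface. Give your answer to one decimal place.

Two edge vectors: Station 1→Station 2 = (-484, -785, -520), Station 1→Station 3 = (1603, 16, 438).
Normal n = (Station 1→Station 2) × (Station 1→Station 3) = (-335510, -621568, 1250611).
So ∂z/∂x = −n_x/n_z = 0.26828 and ∂z/∂y = −n_y/n_z = 0.49701.
Gradient magnitude |∇z| = √(a² + b²) = √(0.07197 + 0.24702) = 0.56479.
True dip = arctan(0.56479) = 29.5°, dipping toward SSW (azimuth ≈ 208°).

29.5°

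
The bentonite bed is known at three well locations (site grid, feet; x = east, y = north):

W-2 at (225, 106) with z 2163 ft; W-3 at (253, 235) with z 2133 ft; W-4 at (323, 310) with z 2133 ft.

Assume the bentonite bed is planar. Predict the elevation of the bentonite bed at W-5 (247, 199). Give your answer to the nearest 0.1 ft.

Two edge vectors: W-2→W-3 = (28, 129, -30), W-2→W-4 = (98, 204, -30).
Normal n = (W-2→W-3) × (W-2→W-4) = (2250, -2100, -6930).
So ∂z/∂x = −n_x/n_z = 0.32468 and ∂z/∂y = −n_y/n_z = −0.30303.
Intercept c from W-2: 2163 − 73.05 + 32.12 = 2122.07.
At (247, 199): z = 80.2 − 60.3 + 2122.07 = 2142.0 ft.

2142.0 ft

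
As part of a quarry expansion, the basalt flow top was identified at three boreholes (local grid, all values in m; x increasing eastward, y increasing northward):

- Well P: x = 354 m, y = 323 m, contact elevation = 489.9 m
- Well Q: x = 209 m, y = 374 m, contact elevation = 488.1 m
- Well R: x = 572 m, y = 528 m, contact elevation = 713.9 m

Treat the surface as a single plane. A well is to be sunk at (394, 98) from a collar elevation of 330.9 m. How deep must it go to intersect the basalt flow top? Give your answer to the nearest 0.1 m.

6.2 m

Let the plane be z = a·x + b·y + c.
Well Q−Well P: −145a + 51b = −1.8;  Well R−Well P: 218a + 205b = 224.
Solving gives a = 0.28874, b = 0.78563.
Then c = 489.9 − a·354 − b·323 = 133.93.
At (394, 98): z_contact = 113.76 + 76.99 + 133.93 = 324.68 m.
Depth below ground = 330.9 − 324.68 = 6.2 m.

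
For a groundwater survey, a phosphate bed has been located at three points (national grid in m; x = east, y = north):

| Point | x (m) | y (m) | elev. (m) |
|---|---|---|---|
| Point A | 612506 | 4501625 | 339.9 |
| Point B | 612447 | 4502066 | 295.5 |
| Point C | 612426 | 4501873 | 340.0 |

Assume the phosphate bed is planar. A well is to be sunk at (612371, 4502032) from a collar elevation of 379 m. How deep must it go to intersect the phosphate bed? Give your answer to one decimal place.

36.9 m

Let the plane be z = a·x + b·y + c.
Point B−Point A: −59a + 441b = −44.4;  Point C−Point A: −80a + 248b = 0.1.
Solving gives a = −0.535417474, b = −0.172312088.
Then c = 339.9 − a·612506 − b·4501625 = 1103970.72.
At (612371, 4502032): z_contact = −327874.13 − 775754.54 + 1103970.72 = 342.05 m.
Depth below ground = 379 − 342.05 = 36.9 m.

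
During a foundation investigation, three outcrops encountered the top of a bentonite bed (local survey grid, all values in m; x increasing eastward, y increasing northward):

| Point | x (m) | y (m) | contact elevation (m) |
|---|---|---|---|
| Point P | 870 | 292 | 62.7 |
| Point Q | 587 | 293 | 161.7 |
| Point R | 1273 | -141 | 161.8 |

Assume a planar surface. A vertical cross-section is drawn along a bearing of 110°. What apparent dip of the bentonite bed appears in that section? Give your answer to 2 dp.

7.99°

Two edge vectors: Point P→Point Q = (-283, 1, 99), Point P→Point R = (403, -433, 99.1).
Normal n = (Point P→Point Q) × (Point P→Point R) = (42966.1, 67942.3, 122136).
So ∂z/∂x = −n_x/n_z = −0.35179 and ∂z/∂y = −n_y/n_z = −0.55628.
Unit vector along 110° is (sin 110°, cos 110°) = (0.9397, -0.3420).
Slope in that direction = a·(0.9397) + b·(-0.3420) = −0.14031.
Apparent dip = arctan|0.14031| = 7.99° (true dip is 33.4°, so apparent ≤ true as expected).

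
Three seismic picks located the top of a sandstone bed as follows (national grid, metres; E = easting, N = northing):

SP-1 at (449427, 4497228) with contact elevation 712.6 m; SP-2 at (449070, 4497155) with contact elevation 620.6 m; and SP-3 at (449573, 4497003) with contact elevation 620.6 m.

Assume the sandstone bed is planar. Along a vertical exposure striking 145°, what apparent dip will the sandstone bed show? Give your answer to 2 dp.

Let the plane be z = a·E + b·N + c.
SP-2−SP-1: −357a − 73b = −92;  SP-3−SP-1: 146a − 225b = −92.
Solving gives a = 0.15370, b = 0.50862.
Unit vector along 145° is (sin 145°, cos 145°) = (0.5736, -0.8192).
Slope in that direction = a·(0.5736) + b·(-0.8192) = −0.32848.
Apparent dip = arctan|0.32848| = 18.18° (true dip is 28.0°, so apparent ≤ true as expected).

18.18°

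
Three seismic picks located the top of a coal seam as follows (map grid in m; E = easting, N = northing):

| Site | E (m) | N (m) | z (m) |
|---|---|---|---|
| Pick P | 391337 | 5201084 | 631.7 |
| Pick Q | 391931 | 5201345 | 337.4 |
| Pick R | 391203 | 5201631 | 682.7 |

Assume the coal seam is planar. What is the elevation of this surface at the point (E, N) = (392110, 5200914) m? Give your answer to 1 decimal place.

Let the plane be z = a·E + b·N + c.
Pick Q−Pick P: 594a + 261b = −294.3;  Pick R−Pick P: −134a + 547b = 51.
Solving gives a = −0.484292788, b = −0.025402621.
Then c = 631.7 − a·391337 − b·5201084 = 322274.55.
At (392110, 5200914): z = −189896.0 − 132116.8 + 322274.55 = 261.7 m.

261.7 m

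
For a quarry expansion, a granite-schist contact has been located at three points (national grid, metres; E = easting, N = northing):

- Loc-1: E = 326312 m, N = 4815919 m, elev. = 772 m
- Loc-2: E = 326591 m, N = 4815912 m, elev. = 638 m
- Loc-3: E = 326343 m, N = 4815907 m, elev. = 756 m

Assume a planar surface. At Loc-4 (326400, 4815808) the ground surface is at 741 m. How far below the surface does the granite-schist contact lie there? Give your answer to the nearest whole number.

Two edge vectors: Loc-1→Loc-2 = (279, -7, -134), Loc-1→Loc-3 = (31, -12, -16).
Normal n = (Loc-1→Loc-2) × (Loc-1→Loc-3) = (-1496, 310, -3131).
So ∂z/∂E = −n_x/n_z = −0.47780262 and ∂z/∂N = −n_y/n_z = 0.09900990.
Intercept c from Loc-1: 772 + 155912.73 − 476823.66 = −320138.94.
At (326400, 4815808): z_contact = −155954.8 + 476812.7 − 320138.94 = 719.0 m.
Depth below ground = 741 − 719.0 = 22 m.

22 m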